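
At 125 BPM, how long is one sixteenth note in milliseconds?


One quarter-note beat = 60000 / BPM = 60000 / 125 ms
Sixteenth note = 1/4 × quarter note
Duration = 1/4 × 60000 / 125 = 15000 / 125
= 120.0 ms


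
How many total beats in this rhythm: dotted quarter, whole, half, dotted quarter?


Working:
Beat values:
  dotted quarter = 1.5 beats
  whole = 4 beats
  half = 2 beats
  dotted quarter = 1.5 beats
Sum = 1.5 + 4 + 2 + 1.5
= 9 beats


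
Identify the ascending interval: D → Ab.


Reasoning:
Letter names: D → A spans 5 letter names → a 5th
Semitones: D → Ab = 6 half-steps
A 5th of 6 semitones is a diminished 5th
= diminished 5th


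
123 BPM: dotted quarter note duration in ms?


One quarter-note beat = 60000 / BPM = 60000 / 123 ms
Dotted quarter note = 3/2 × quarter note
Duration = 3/2 × 60000 / 123 = 90000 / 123
= 731.7 ms


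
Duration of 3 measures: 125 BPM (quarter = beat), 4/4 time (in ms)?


Reasoning:
Quarter-note beat duration = 60000 / 125 ms
Beats per measure (4/4) = 4
One measure = 4 × 60000 / 125 = 240000 / 125 ms
3 measures = 3 × 240000 / 125 = 720000 / 125
= 5760.0 ms


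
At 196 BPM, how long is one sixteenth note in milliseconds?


One quarter-note beat = 60000 / BPM = 60000 / 196 ms
Sixteenth note = 1/4 × quarter note
Duration = 1/4 × 60000 / 196 = 15000 / 196
= 76.5 ms


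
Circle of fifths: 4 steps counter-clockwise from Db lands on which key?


Each counter-clockwise step moves down a perfect 5th (= up a perfect 4th)
From Db: Db → F#/Gb → B → E → A
= A


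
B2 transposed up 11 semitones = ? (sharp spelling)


Solution.
B2: chromatic position 11 in octave 2 → absolute = 2×12 + 11 = 35
Transpose up 11: 35 + 11 = 46
46 = 3×12 + 10 → A# in octave 3
Result = A#3


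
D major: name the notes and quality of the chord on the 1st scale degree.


Working:
D major scale: D E F# G A B C#
Diatonic triad on degree 1 stacks scale notes 1, 3, 5: D F# A
D→F# = 4 semitones; D→A = 7 semitones → major triad
= D F# A (major)


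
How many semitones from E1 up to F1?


Absolute semitone position = octave×12 + chromatic position
E1: 1×12 + 4 = 16
F1: 1×12 + 5 = 17
Difference = 17 - 16 = 1
= 1 semitone


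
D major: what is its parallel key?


Reasoning:
Parallel keys share the same tonic but differ in mode
D major → parallel is D minor
= D minor


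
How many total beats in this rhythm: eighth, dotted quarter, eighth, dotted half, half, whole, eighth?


Step by step:
Beat values:
  eighth = 0.5 beats
  dotted quarter = 1.5 beats
  eighth = 0.5 beats
  dotted half = 3 beats
  half = 2 beats
  whole = 4 beats
  eighth = 0.5 beats
Sum = 0.5 + 1.5 + 0.5 + 3 + 2 + 4 + 0.5
= 12 beats


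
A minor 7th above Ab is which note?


Let's work it out.
A 7th spans 7 letter names, so from A we land on G
A minor 7th = 10 semitones above Ab
Spell G at that pitch: Gb
= Gb


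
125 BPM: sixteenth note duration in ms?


One quarter-note beat = 60000 / BPM = 60000 / 125 ms
Sixteenth note = 1/4 × quarter note
Duration = 1/4 × 60000 / 125 = 15000 / 125
= 120.0 ms


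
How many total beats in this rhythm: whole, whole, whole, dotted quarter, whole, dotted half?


Let's work it out.
Beat values:
  whole = 4 beats
  whole = 4 beats
  whole = 4 beats
  dotted quarter = 1.5 beats
  whole = 4 beats
  dotted half = 3 beats
Sum = 4 + 4 + 4 + 1.5 + 4 + 3
= 20.5 beats


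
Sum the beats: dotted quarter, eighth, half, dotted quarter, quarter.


Solution.
Beat values:
  dotted quarter = 1.5 beats
  eighth = 0.5 beats
  half = 2 beats
  dotted quarter = 1.5 beats
  quarter = 1 beat
Sum = 1.5 + 0.5 + 2 + 1.5 + 1
= 6.5 beats


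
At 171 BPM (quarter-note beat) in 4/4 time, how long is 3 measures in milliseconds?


Step by step:
Quarter-note beat duration = 60000 / 171 ms
Beats per measure (4/4) = 4
One measure = 4 × 60000 / 171 = 240000 / 171 ms
3 measures = 3 × 240000 / 171 = 720000 / 171
= 4210.5 ms


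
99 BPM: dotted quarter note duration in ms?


Let's work it out.
One quarter-note beat = 60000 / BPM = 60000 / 99 ms
Dotted quarter note = 3/2 × quarter note
Duration = 3/2 × 60000 / 99 = 90000 / 99
= 909.1 ms


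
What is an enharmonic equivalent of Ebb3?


Step by step:
Enharmonic notes sound the same pitch but are spelled with different letter names
Ebb and D name the same pitch class
= D3


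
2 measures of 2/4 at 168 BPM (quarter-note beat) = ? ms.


Step by step:
Quarter-note beat duration = 60000 / 168 ms
Beats per measure (2/4) = 2
One measure = 2 × 60000 / 168 = 120000 / 168 ms
2 measures = 2 × 120000 / 168 = 240000 / 168
= 1428.6 ms


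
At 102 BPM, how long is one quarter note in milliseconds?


One quarter-note beat = 60000 / BPM = 60000 / 102 ms
Duration = 60000 / 102
= 588.2 ms


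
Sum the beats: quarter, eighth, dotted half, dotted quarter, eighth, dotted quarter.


Working:
Beat values:
  quarter = 1 beat
  eighth = 0.5 beats
  dotted half = 3 beats
  dotted quarter = 1.5 beats
  eighth = 0.5 beats
  dotted quarter = 1.5 beats
Sum = 1 + 0.5 + 3 + 1.5 + 0.5 + 1.5
= 8 beats


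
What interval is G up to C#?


Working:
Letter names: G → C spans 4 letter names → a 4th
Semitones: G → C# = 6 half-steps
A 4th of 6 semitones is an augmented 4th
= augmented 4th


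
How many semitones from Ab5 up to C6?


Working:
Absolute semitone position = octave×12 + chromatic position
Ab5: 5×12 + 8 = 68
C6: 6×12 + 0 = 72
Difference = 72 - 68 = 4
= 4 semitones


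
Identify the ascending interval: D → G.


Working:
Letter names: D → G spans 4 letter names → a 4th
Semitones: D → G = 5 half-steps
A 4th of 5 semitones is a perfect 4th
= perfect 4th


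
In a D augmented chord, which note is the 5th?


Augmented triad = root + major 3rd (4 semitones) + augmented 5th (8 semitones)
A triad on D stacks thirds, so the chord tones use letter names D-F-A
Root: D
Major 3rd above D: F#
Augmented 5th above D: A#
The 5th = A#


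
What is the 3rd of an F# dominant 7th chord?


Reasoning:
Dominant 7th chord = root + major 3rd + perfect 5th + minor 7th
Seventh chords stack in thirds, so the letter names are F-A-C-E
Root: F#
Major 3rd above F#: A#
Perfect 5th above F#: C#
Minor 7th above F#: E
The 3rd = A#


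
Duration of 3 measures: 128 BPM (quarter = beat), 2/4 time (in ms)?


Step by step:
Quarter-note beat duration = 60000 / 128 ms
Beats per measure (2/4) = 2
One measure = 2 × 60000 / 128 = 120000 / 128 ms
3 measures = 3 × 120000 / 128 = 360000 / 128
= 2812.5 ms


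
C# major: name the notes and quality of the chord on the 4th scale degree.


Reasoning:
C# major scale: C# D# E# F# G# A# B#
Diatonic triad on degree 4 stacks scale notes 4, 6, 1: F# A# C#
F#→A# = 4 semitones; F#→C# = 7 semitones → major triad
= F# A# C# (major)


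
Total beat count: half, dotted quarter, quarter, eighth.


Working:
Beat values:
  half = 2 beats
  dotted quarter = 1.5 beats
  quarter = 1 beat
  eighth = 0.5 beats
Sum = 2 + 1.5 + 1 + 0.5
= 5 beats


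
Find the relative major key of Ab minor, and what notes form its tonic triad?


Reasoning:
The relative major shares the key signature and is a minor 3rd above the minor tonic
A minor 3rd above Ab is Cb
→ relative major of Ab minor is Cb major
Tonic triad of Cb major = root + major 3rd + perfect 5th = Cb Eb Gb
= Cb major; triad = Cb Eb Gb


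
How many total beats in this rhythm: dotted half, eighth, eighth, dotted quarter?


Beat values:
  dotted half = 3 beats
  eighth = 0.5 beats
  eighth = 0.5 beats
  dotted quarter = 1.5 beats
Sum = 3 + 0.5 + 0.5 + 1.5
= 5.5 beats


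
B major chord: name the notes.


Reasoning:
Major triad = root + major 3rd (4 semitones) + perfect 5th (7 semitones)
A triad on B stacks thirds, so the chord tones use letter names B-D-F
Root: B
Major 3rd above B: D#
Perfect 5th above B: F#
Chord = B D# F#


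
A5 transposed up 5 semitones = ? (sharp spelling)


Reasoning:
A5: chromatic position 9 in octave 5 → absolute = 5×12 + 9 = 69
Transpose up 5: 69 + 5 = 74
74 = 6×12 + 2 → D in octave 6
Result = D6


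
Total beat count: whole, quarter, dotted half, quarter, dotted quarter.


Solution.
Beat values:
  whole = 4 beats
  quarter = 1 beat
  dotted half = 3 beats
  quarter = 1 beat
  dotted quarter = 1.5 beats
Sum = 4 + 1 + 3 + 1 + 1.5
= 10.5 beats


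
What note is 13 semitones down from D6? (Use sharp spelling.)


Solution.
D6: chromatic position 2 in octave 6 → absolute = 6×12 + 2 = 74
Transpose down 13: 74 - 13 = 61
61 = 5×12 + 1 → C# in octave 5
Result = C#5


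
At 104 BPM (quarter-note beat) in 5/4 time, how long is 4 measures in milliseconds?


Step by step:
Quarter-note beat duration = 60000 / 104 ms
Beats per measure (5/4) = 5
One measure = 5 × 60000 / 104 = 300000 / 104 ms
4 measures = 4 × 300000 / 104 = 1200000 / 104
= 11538.5 ms


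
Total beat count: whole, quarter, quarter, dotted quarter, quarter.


Solution.
Beat values:
  whole = 4 beats
  quarter = 1 beat
  quarter = 1 beat
  dotted quarter = 1.5 beats
  quarter = 1 beat
Sum = 4 + 1 + 1 + 1.5 + 1
= 8.5 beats


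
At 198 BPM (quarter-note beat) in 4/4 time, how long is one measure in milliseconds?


Working:
Quarter-note beat duration = 60000 / 198 ms
Beats per measure (4/4) = 4
One measure = 4 × 60000 / 198 = 240000 / 198 ms
= 1212.1 ms


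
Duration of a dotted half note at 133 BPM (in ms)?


Reasoning:
One quarter-note beat = 60000 / BPM = 60000 / 133 ms
Dotted half note = 3 × quarter note
Duration = 3 × 60000 / 133 = 180000 / 133
= 1353.4 ms


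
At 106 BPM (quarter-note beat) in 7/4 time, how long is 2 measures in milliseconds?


Let's work it out.
Quarter-note beat duration = 60000 / 106 ms
Beats per measure (7/4) = 7
One measure = 7 × 60000 / 106 = 420000 / 106 ms
2 measures = 2 × 420000 / 106 = 840000 / 106
= 7924.5 ms


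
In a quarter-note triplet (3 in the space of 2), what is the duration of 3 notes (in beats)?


Triplet: 3 notes occupy the space of 2 quarter notes
Space = 2 × 1 = 2 beats
Each triplet note = 2 / 3 = 2/3 beats
3 notes = 3 × 2/3 = 2
= 2 beats


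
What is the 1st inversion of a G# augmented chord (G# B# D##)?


Step by step:
Root position: G# B# D##
1st inversion: move root up an octave
Bass note: B#
Notes (bottom to top) = B# D## G#


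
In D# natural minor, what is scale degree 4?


Reasoning:
Natural minor scale pattern: W-H-W-W-H-W-W (2-1-2-2-1-2-2 semitones)
Starting from D#:
  D# + 2 semitones → E#
  E# + 1 semitone → F#
  F# + 2 semitones → G#
  G# + 2 semitones → A#
  A# + 1 semitone → B
  B + 2 semitones → C#
  C# + 2 semitones → D#
Scale: D# E# F# G# A# B C#
Degree 4 = G#


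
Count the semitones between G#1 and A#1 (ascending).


Working:
Absolute semitone position = octave×12 + chromatic position
G#1: 1×12 + 8 = 20
A#1: 1×12 + 10 = 22
Difference = 22 - 20 = 2
= 2 semitones


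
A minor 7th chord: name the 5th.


Working:
Minor 7th chord = root + minor 3rd + perfect 5th + minor 7th
Seventh chords stack in thirds, so the letter names are A-C-E-G
Root: A
Minor 3rd above A: C
Perfect 5th above A: E
Minor 7th above A: G
The 5th = E


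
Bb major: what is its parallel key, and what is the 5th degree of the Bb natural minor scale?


Parallel keys share the same tonic but differ in mode
Bb major → parallel is Bb minor
Bb natural minor scale: Bb C Db Eb F Gb Ab
= Bb minor; 5th degree = F


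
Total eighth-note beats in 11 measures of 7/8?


Solution.
Time signature 7/8: the bottom number 8 means the eighth note gets one count
The top number 7 means 7 eighth-note beats per measure
Total = 7 × 11 measures
= 77 eighth-note beats


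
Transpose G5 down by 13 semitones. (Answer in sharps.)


G5: chromatic position 7 in octave 5 → absolute = 5×12 + 7 = 67
Transpose down 13: 67 - 13 = 54
54 = 4×12 + 6 → F# in octave 4
Result = F#4


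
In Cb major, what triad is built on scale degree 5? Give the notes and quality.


Let's work it out.
Cb major scale: Cb Db Eb Fb Gb Ab Bb
Diatonic triad on degree 5 stacks scale notes 5, 7, 2: Gb Bb Db
Gb→Bb = 4 semitones; Gb→Db = 7 semitones → major triad
= Gb Bb Db (major)


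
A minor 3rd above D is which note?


Reasoning:
A 3rd spans 3 letter names, so from D we land on F
A minor 3rd = 3 semitones above D
Spell F at that pitch: F
= F


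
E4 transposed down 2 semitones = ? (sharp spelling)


Working:
E4: chromatic position 4 in octave 4 → absolute = 4×12 + 4 = 52
Transpose down 2: 52 - 2 = 50
50 = 4×12 + 2 → D in octave 4
Result = D4


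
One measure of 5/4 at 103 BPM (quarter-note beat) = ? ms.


Quarter-note beat duration = 60000 / 103 ms
Beats per measure (5/4) = 5
One measure = 5 × 60000 / 103 = 300000 / 103 ms
= 2912.6 ms


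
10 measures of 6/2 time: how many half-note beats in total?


Time signature 6/2: the bottom number 2 means the half note gets one count
The top number 6 means 6 half-note beats per measure
Total = 6 × 10 measures
= 60 half-note beats


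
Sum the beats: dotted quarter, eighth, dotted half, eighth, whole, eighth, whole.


Let's work it out.
Beat values:
  dotted quarter = 1.5 beats
  eighth = 0.5 beats
  dotted half = 3 beats
  eighth = 0.5 beats
  whole = 4 beats
  eighth = 0.5 beats
  whole = 4 beats
Sum = 1.5 + 0.5 + 3 + 0.5 + 4 + 0.5 + 4
= 14 beats


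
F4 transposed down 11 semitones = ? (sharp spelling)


Reasoning:
F4: chromatic position 5 in octave 4 → absolute = 4×12 + 5 = 53
Transpose down 11: 53 - 11 = 42
42 = 3×12 + 6 → F# in octave 3
Result = F#3


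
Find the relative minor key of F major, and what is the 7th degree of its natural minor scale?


Working:
The relative minor shares the major's key signature and starts on its 6th degree
6th degree = a major 6th above the tonic; a major 6th above F is D
→ relative minor of F major is D minor
D natural minor scale: D E F G A Bb C
= D minor; 7th degree = C


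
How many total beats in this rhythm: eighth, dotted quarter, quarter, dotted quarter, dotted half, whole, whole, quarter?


Reasoning:
Beat values:
  eighth = 0.5 beats
  dotted quarter = 1.5 beats
  quarter = 1 beat
  dotted quarter = 1.5 beats
  dotted half = 3 beats
  whole = 4 beats
  whole = 4 beats
  quarter = 1 beat
Sum = 0.5 + 1.5 + 1 + 1.5 + 3 + 4 + 4 + 1
= 16.5 beats


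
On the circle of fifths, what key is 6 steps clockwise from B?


Each clockwise step on the circle of fifths moves up a perfect 5th
From B: B → F#/Gb → Db → Ab → Eb → Bb → F
= F


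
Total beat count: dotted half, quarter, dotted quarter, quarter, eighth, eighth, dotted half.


Let's work it out.
Beat values:
  dotted half = 3 beats
  quarter = 1 beat
  dotted quarter = 1.5 beats
  quarter = 1 beat
  eighth = 0.5 beats
  eighth = 0.5 beats
  dotted half = 3 beats
Sum = 3 + 1 + 1.5 + 1 + 0.5 + 0.5 + 3
= 10.5 beats


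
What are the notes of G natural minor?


Reasoning:
Natural minor scale pattern: W-H-W-W-H-W-W (2-1-2-2-1-2-2 semitones)
Starting from G:
  G + 2 semitones → A
  A + 1 semitone → Bb
  Bb + 2 semitones → C
  C + 2 semitones → D
  D + 1 semitone → Eb
  Eb + 2 semitones → F
  F + 2 semitones → G
Scale = G A Bb C D Eb F


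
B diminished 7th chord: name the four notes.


Reasoning:
Diminished 7th chord = root + minor 3rd + diminished 5th + diminished 7th
Seventh chords stack in thirds, so the letter names are B-D-F-A
Root: B
Minor 3rd above B: D
Diminished 5th above B: F
Diminished 7th above B: Ab
Chord = B D F Ab


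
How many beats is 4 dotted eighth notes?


Let's work it out.
Base eighth note = 1/2 beats
Dot 1 adds half the previous value: +1/4
One dotted eighth = 1/2 + 1/4 = 3/4
4 of them = 4 × 3/4 = 3
= 3 beats


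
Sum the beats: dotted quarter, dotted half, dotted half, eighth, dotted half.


Step by step:
Beat values:
  dotted quarter = 1.5 beats
  dotted half = 3 beats
  dotted half = 3 beats
  eighth = 0.5 beats
  dotted half = 3 beats
Sum = 1.5 + 3 + 3 + 0.5 + 3
= 11 beats


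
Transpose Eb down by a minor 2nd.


Reasoning:
minor 2nd: 2 letter names, 1 semitones
Letter: E - 1 → D
Pitch: Eb - 1 semitones, spelled as a D → D
= D


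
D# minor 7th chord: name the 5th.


Minor 7th chord = root + minor 3rd + perfect 5th + minor 7th
Seventh chords stack in thirds, so the letter names are D-F-A-C
Root: D#
Minor 3rd above D#: F#
Perfect 5th above D#: A#
Minor 7th above D#: C#
The 5th = A#


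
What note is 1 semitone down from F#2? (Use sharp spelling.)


Solution.
F#2: chromatic position 6 in octave 2 → absolute = 2×12 + 6 = 30
Transpose down 1: 30 - 1 = 29
29 = 2×12 + 5 → F in octave 2
Result = F2


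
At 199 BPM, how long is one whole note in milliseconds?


Step by step:
One quarter-note beat = 60000 / BPM = 60000 / 199 ms
Whole note = 4 × quarter note
Duration = 4 × 60000 / 199 = 240000 / 199
= 1206.0 ms


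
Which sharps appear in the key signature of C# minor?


Working:
Sharp minor keys follow the circle of fifths: A(0), E(1), B(2), F#(3), C#(4), G#(5), D#(6), A#(7)
C# minor has 4 sharps
Order of sharps: F# C# G# D# A# E# B# → first 4: F#, C#, G#, D#
= F#, C#, G#, D#


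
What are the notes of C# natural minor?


Reasoning:
Natural minor scale pattern: W-H-W-W-H-W-W (2-1-2-2-1-2-2 semitones)
Starting from C#:
  C# + 2 semitones → D#
  D# + 1 semitone → E
  E + 2 semitones → F#
  F# + 2 semitones → G#
  G# + 1 semitone → A
  A + 2 semitones → B
  B + 2 semitones → C#
Scale = C# D# E F# G# A B


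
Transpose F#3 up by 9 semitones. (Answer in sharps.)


Reasoning:
F#3: chromatic position 6 in octave 3 → absolute = 3×12 + 6 = 42
Transpose up 9: 42 + 9 = 51
51 = 4×12 + 3 → D# in octave 4
Result = D#4


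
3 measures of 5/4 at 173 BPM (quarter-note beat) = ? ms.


Step by step:
Quarter-note beat duration = 60000 / 173 ms
Beats per measure (5/4) = 5
One measure = 5 × 60000 / 173 = 300000 / 173 ms
3 measures = 3 × 300000 / 173 = 900000 / 173
= 5202.3 ms


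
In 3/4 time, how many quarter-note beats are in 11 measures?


Working:
Time signature 3/4: the bottom number 4 means the quarter note gets one count
The top number 3 means 3 quarter-note beats per measure
Total = 3 × 11 measures
= 33 quarter-note beats


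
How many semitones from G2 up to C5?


Reasoning:
Absolute semitone position = octave×12 + chromatic position
G2: 2×12 + 7 = 31
C5: 5×12 + 0 = 60
Difference = 60 - 31 = 29
= 29 semitones


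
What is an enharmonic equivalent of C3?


Enharmonic notes sound the same pitch but are spelled with different letter names
C and B# name the same pitch class
Octave numbers change at C, so C3 = B#2
= B#2


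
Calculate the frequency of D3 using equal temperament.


Solution.
f = 440 × 2^(n/12) where n = semitones from A4
D3: -19 semitones from A4
f = 440 × 2^(-19/12)
f = 146.83 Hz


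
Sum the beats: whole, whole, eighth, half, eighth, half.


Step by step:
Beat values:
  whole = 4 beats
  whole = 4 beats
  eighth = 0.5 beats
  half = 2 beats
  eighth = 0.5 beats
  half = 2 beats
Sum = 4 + 4 + 0.5 + 2 + 0.5 + 2
= 13 beats


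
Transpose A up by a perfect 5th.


Reasoning:
perfect 5th: 5 letter names, 7 semitones
Letter: A + 4 → E
Pitch: A + 7 semitones, spelled as an E → E
= E


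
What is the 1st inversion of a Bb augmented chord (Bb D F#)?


Reasoning:
Root position: Bb D F#
1st inversion: move root up an octave
Bass note: D
Notes (bottom to top) = D F# Bb


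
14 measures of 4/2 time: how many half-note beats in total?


Reasoning:
Time signature 4/2: the bottom number 2 means the half note gets one count
The top number 4 means 4 half-note beats per measure
Total = 4 × 14 measures
= 56 half-note beats


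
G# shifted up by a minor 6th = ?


minor 6th: 6 letter names, 8 semitones
Letter: G + 5 → E
Pitch: G# + 8 semitones, spelled as an E → E
= E


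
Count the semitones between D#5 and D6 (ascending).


Working:
Absolute semitone position = octave×12 + chromatic position
D#5: 5×12 + 3 = 63
D6: 6×12 + 2 = 74
Difference = 74 - 63 = 11
= 11 semitones


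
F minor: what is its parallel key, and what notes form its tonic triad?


Parallel keys share the same tonic but differ in mode
F minor → parallel is F major
Tonic triad of F major = F A C
= F major; triad = F A C


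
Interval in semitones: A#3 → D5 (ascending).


Absolute semitone position = octave×12 + chromatic position
A#3: 3×12 + 10 = 46
D5: 5×12 + 2 = 62
Difference = 62 - 46 = 16
= 16 semitones


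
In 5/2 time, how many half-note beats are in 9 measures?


Time signature 5/2: the bottom number 2 means the half note gets one count
The top number 5 means 5 half-note beats per measure
Total = 5 × 9 measures
= 45 half-note beats


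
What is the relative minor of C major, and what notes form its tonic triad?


Reasoning:
The relative minor shares the major's key signature and starts on its 6th degree
6th degree = a major 6th above the tonic; a major 6th above C is A
→ relative minor of C major is A minor
Tonic triad of A minor = root + minor 3rd + perfect 5th = A C E
= A minor; triad = A C E


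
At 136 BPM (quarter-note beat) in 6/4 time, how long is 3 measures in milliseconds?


Step by step:
Quarter-note beat duration = 60000 / 136 ms
Beats per measure (6/4) = 6
One measure = 6 × 60000 / 136 = 360000 / 136 ms
3 measures = 3 × 360000 / 136 = 1080000 / 136
= 7941.2 ms


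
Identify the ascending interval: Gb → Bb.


Reasoning:
Letter names: G → B spans 3 letter names → a 3rd
Semitones: Gb → Bb = 4 half-steps
A 3rd of 4 semitones is a major 3rd
= major 3rd


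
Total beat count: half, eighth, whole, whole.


Let's work it out.
Beat values:
  half = 2 beats
  eighth = 0.5 beats
  whole = 4 beats
  whole = 4 beats
Sum = 2 + 0.5 + 4 + 4
= 10.5 beats


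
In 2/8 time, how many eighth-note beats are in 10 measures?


Time signature 2/8: the bottom number 8 means the eighth note gets one count
The top number 2 means 2 eighth-note beats per measure
Total = 2 × 10 measures
= 20 eighth-note beats


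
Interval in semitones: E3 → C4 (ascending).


Absolute semitone position = octave×12 + chromatic position
E3: 3×12 + 4 = 40
C4: 4×12 + 0 = 48
Difference = 48 - 40 = 8
= 8 semitones


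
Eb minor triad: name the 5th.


Let's work it out.
Minor triad = root + minor 3rd (3 semitones) + perfect 5th (7 semitones)
A triad on Eb stacks thirds, so the chord tones use letter names E-G-B
Root: Eb
Minor 3rd above Eb: Gb
Perfect 5th above Eb: Bb
The 5th = Bb


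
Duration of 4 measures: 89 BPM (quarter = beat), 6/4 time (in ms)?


Working:
Quarter-note beat duration = 60000 / 89 ms
Beats per measure (6/4) = 6
One measure = 6 × 60000 / 89 = 360000 / 89 ms
4 measures = 4 × 360000 / 89 = 1440000 / 89
= 16179.8 ms


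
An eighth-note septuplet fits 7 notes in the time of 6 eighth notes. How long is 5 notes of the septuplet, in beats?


Working:
Septuplet: 7 notes occupy the space of 6 eighth notes
Space = 6 × 1/2 = 3 beats
Each septuplet note = 3 / 7 = 3/7 beats
5 notes = 5 × 3/7 = 15/7
= 15/7 beats


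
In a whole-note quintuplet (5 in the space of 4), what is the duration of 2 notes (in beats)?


Solution.
Quintuplet: 5 notes occupy the space of 4 whole notes
Space = 4 × 4 = 16 beats
Each quintuplet note = 16 / 5 = 16/5 beats
2 notes = 2 × 16/5 = 32/5
= 32/5 beats


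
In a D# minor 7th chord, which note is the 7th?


Reasoning:
Minor 7th chord = root + minor 3rd + perfect 5th + minor 7th
Seventh chords stack in thirds, so the letter names are D-F-A-C
Root: D#
Minor 3rd above D#: F#
Perfect 5th above D#: A#
Minor 7th above D#: C#
The 7th = C#


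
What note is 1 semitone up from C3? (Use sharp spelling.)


Step by step:
C3: chromatic position 0 in octave 3 → absolute = 3×12 + 0 = 36
Transpose up 1: 36 + 1 = 37
37 = 3×12 + 1 → C# in octave 3
Result = C#3


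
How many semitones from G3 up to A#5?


Absolute semitone position = octave×12 + chromatic position
G3: 3×12 + 7 = 43
A#5: 5×12 + 10 = 70
Difference = 70 - 43 = 27
= 27 semitones


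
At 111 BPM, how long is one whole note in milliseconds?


Reasoning:
One quarter-note beat = 60000 / BPM = 60000 / 111 ms
Whole note = 4 × quarter note
Duration = 4 × 60000 / 111 = 240000 / 111
= 2162.2 ms


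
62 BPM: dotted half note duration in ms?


One quarter-note beat = 60000 / BPM = 60000 / 62 ms
Dotted half note = 3 × quarter note
Duration = 3 × 60000 / 62 = 180000 / 62
= 2903.2 ms


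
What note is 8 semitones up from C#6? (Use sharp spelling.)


Step by step:
C#6: chromatic position 1 in octave 6 → absolute = 6×12 + 1 = 73
Transpose up 8: 73 + 8 = 81
81 = 6×12 + 9 → A in octave 6
Result = A6


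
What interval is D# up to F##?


Letter names: D → F spans 3 letter names → a 3rd
Semitones: D# → F## = 4 half-steps
A 3rd of 4 semitones is a major 3rd
= major 3rd


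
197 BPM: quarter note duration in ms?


Let's work it out.
One quarter-note beat = 60000 / BPM = 60000 / 197 ms
Duration = 60000 / 197
= 304.6 ms


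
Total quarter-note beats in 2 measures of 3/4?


Time signature 3/4: the bottom number 4 means the quarter note gets one count
The top number 3 means 3 quarter-note beats per measure
Total = 3 × 2 measures
= 6 quarter-note beats


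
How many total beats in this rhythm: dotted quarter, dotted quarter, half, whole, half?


Working:
Beat values:
  dotted quarter = 1.5 beats
  dotted quarter = 1.5 beats
  half = 2 beats
  whole = 4 beats
  half = 2 beats
Sum = 1.5 + 1.5 + 2 + 4 + 2
= 11 beats


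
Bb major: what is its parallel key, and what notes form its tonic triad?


Working:
Parallel keys share the same tonic but differ in mode
Bb major → parallel is Bb minor
Tonic triad of Bb minor = Bb Db F
= Bb minor; triad = Bb Db F


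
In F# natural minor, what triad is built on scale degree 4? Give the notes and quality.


Let's work it out.
F# natural minor scale: F# G# A B C# D E
Diatonic triad on degree 4 stacks scale notes 4, 6, 1: B D F#
B→D = 3 semitones; B→F# = 7 semitones → minor triad
= B D F# (minor)


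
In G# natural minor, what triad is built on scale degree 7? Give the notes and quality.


Step by step:
G# natural minor scale: G# A# B C# D# E F#
Diatonic triad on degree 7 stacks scale notes 7, 2, 4: F# A# C#
F#→A# = 4 semitones; F#→C# = 7 semitones → major triad
= F# A# C# (major)


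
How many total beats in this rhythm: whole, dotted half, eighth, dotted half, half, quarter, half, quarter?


Solution.
Beat values:
  whole = 4 beats
  dotted half = 3 beats
  eighth = 0.5 beats
  dotted half = 3 beats
  half = 2 beats
  quarter = 1 beat
  half = 2 beats
  quarter = 1 beat
Sum = 4 + 3 + 0.5 + 3 + 2 + 1 + 2 + 1
= 16.5 beats


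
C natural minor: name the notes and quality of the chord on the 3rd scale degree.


Let's work it out.
C natural minor scale: C D Eb F G Ab Bb
Diatonic triad on degree 3 stacks scale notes 3, 5, 7: Eb G Bb
Eb→G = 4 semitones; Eb→Bb = 7 semitones → major triad
= Eb G Bb (major)


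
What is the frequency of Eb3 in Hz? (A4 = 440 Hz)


Let's work it out.
f = 440 × 2^(n/12) where n = semitones from A4
Eb3: -18 semitones from A4
f = 440 × 2^(-18/12)
f = 155.56 Hz


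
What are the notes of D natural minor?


Solution.
Natural minor scale pattern: W-H-W-W-H-W-W (2-1-2-2-1-2-2 semitones)
Starting from D:
  D + 2 semitones → E
  E + 1 semitone → F
  F + 2 semitones → G
  G + 2 semitones → A
  A + 1 semitone → Bb
  Bb + 2 semitones → C
  C + 2 semitones → D
Scale = D E F G A Bb C


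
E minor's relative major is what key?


The relative major shares the key signature and is a minor 3rd above the minor tonic
A minor 3rd above E is G
→ relative major of E minor is G major
= G major


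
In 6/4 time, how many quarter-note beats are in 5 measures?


Time signature 6/4: the bottom number 4 means the quarter note gets one count
The top number 6 means 6 quarter-note beats per measure
Total = 6 × 5 measures
= 30 quarter-note beats


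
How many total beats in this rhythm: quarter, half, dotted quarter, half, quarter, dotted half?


Step by step:
Beat values:
  quarter = 1 beat
  half = 2 beats
  dotted quarter = 1.5 beats
  half = 2 beats
  quarter = 1 beat
  dotted half = 3 beats
Sum = 1 + 2 + 1.5 + 2 + 1 + 3
= 10.5 beats


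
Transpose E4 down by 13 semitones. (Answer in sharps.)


Let's work it out.
E4: chromatic position 4 in octave 4 → absolute = 4×12 + 4 = 52
Transpose down 13: 52 - 13 = 39
39 = 3×12 + 3 → D# in octave 3
Result = D#3


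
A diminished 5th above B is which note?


Step by step:
A 5th spans 5 letter names, so from B we land on F
A diminished 5th = 6 semitones above B
Spell F at that pitch: F
= F


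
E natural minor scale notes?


Natural minor scale pattern: W-H-W-W-H-W-W (2-1-2-2-1-2-2 semitones)
Starting from E:
  E + 2 semitones → F#
  F# + 1 semitone → G
  G + 2 semitones → A
  A + 2 semitones → B
  B + 1 semitone → C
  C + 2 semitones → D
  D + 2 semitones → E
Scale = E F# G A B C D


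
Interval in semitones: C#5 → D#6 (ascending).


Solution.
Absolute semitone position = octave×12 + chromatic position
C#5: 5×12 + 1 = 61
D#6: 6×12 + 3 = 75
Difference = 75 - 61 = 14
= 14 semitones


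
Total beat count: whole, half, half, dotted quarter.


Solution.
Beat values:
  whole = 4 beats
  half = 2 beats
  half = 2 beats
  dotted quarter = 1.5 beats
Sum = 4 + 2 + 2 + 1.5
= 9.5 beats


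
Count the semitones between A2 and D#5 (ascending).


Solution.
Absolute semitone position = octave×12 + chromatic position
A2: 2×12 + 9 = 33
D#5: 5×12 + 3 = 63
Difference = 63 - 33 = 30
= 30 semitones


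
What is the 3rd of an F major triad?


Reasoning:
Major triad = root + major 3rd (4 semitones) + perfect 5th (7 semitones)
A triad on F stacks thirds, so the chord tones use letter names F-A-C
Root: F
Major 3rd above F: A
Perfect 5th above F: C
The 3rd = A


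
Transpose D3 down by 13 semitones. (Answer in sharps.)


Solution.
D3: chromatic position 2 in octave 3 → absolute = 3×12 + 2 = 38
Transpose down 13: 38 - 13 = 25
25 = 2×12 + 1 → C# in octave 2
Result = C#2


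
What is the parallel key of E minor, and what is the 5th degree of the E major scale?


Step by step:
Parallel keys share the same tonic but differ in mode
E minor → parallel is E major
E major scale: E F# G# A B C# D#
= E major; 5th degree = B


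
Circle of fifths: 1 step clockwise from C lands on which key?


Step by step:
Each clockwise step on the circle of fifths moves up a perfect 5th
From C: C → G
= G


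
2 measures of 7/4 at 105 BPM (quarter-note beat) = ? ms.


Quarter-note beat duration = 60000 / 105 ms
Beats per measure (7/4) = 7
One measure = 7 × 60000 / 105 = 420000 / 105 ms
2 measures = 2 × 420000 / 105 = 840000 / 105
= 8000.0 ms


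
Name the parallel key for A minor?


Solution.
Parallel keys share the same tonic but differ in mode
A minor → parallel is A major
= A major


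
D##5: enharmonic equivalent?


Reasoning:
Enharmonic notes sound the same pitch but are spelled with different letter names
D## and E name the same pitch class
= E5


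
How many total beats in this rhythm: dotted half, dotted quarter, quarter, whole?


Beat values:
  dotted half = 3 beats
  dotted quarter = 1.5 beats
  quarter = 1 beat
  whole = 4 beats
Sum = 3 + 1.5 + 1 + 4
= 9.5 beats


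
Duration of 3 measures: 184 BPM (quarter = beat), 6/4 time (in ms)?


Quarter-note beat duration = 60000 / 184 ms
Beats per measure (6/4) = 6
One measure = 6 × 60000 / 184 = 360000 / 184 ms
3 measures = 3 × 360000 / 184 = 1080000 / 184
= 5869.6 ms


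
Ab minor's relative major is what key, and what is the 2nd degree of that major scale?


The relative major shares the key signature and is a minor 3rd above the minor tonic
A minor 3rd above Ab is Cb
→ relative major of Ab minor is Cb major
Cb major scale: Cb Db Eb Fb Gb Ab Bb
= Cb major; 2nd degree = Db


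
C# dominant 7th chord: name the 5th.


Let's work it out.
Dominant 7th chord = root + major 3rd + perfect 5th + minor 7th
Seventh chords stack in thirds, so the letter names are C-E-G-B
Root: C#
Major 3rd above C#: E#
Perfect 5th above C#: G#
Minor 7th above C#: B
The 5th = G#


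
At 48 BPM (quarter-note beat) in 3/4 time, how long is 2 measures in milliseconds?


Reasoning:
Quarter-note beat duration = 60000 / 48 ms
Beats per measure (3/4) = 3
One measure = 3 × 60000 / 48 = 180000 / 48 ms
2 measures = 2 × 180000 / 48 = 360000 / 48
= 7500.0 ms


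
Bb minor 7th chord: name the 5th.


Let's work it out.
Minor 7th chord = root + minor 3rd + perfect 5th + minor 7th
Seventh chords stack in thirds, so the letter names are B-D-F-A
Root: Bb
Minor 3rd above Bb: Db
Perfect 5th above Bb: F
Minor 7th above Bb: Ab
The 5th = F


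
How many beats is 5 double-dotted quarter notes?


Reasoning:
Base quarter note = 1 beat
Dot 1 adds half the previous value: +1/2
Dot 2 adds half the previous value: +1/4
One double-dotted quarter = 1 + 1/2 + 1/4 = 7/4
5 of them = 5 × 7/4 = 35/4
= 35/4 beats


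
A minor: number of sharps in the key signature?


Sharp minor keys follow the circle of fifths: A(0), E(1), B(2), F#(3), C#(4), G#(5), D#(6), A#(7)
A minor has 0 sharps
= 0 sharps


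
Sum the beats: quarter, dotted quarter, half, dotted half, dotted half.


Step by step:
Beat values:
  quarter = 1 beat
  dotted quarter = 1.5 beats
  half = 2 beats
  dotted half = 3 beats
  dotted half = 3 beats
Sum = 1 + 1.5 + 2 + 3 + 3
= 10.5 beats


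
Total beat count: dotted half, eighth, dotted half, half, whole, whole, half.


Solution.
Beat values:
  dotted half = 3 beats
  eighth = 0.5 beats
  dotted half = 3 beats
  half = 2 beats
  whole = 4 beats
  whole = 4 beats
  half = 2 beats
Sum = 3 + 0.5 + 3 + 2 + 4 + 4 + 2
= 18.5 beats


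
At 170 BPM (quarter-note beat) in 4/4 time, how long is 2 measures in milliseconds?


Step by step:
Quarter-note beat duration = 60000 / 170 ms
Beats per measure (4/4) = 4
One measure = 4 × 60000 / 170 = 240000 / 170 ms
2 measures = 2 × 240000 / 170 = 480000 / 170
= 2823.5 ms


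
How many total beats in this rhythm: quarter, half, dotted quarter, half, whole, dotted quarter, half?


Reasoning:
Beat values:
  quarter = 1 beat
  half = 2 beats
  dotted quarter = 1.5 beats
  half = 2 beats
  whole = 4 beats
  dotted quarter = 1.5 beats
  half = 2 beats
Sum = 1 + 2 + 1.5 + 2 + 4 + 1.5 + 2
= 14 beats


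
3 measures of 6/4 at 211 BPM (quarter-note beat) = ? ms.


Reasoning:
Quarter-note beat duration = 60000 / 211 ms
Beats per measure (6/4) = 6
One measure = 6 × 60000 / 211 = 360000 / 211 ms
3 measures = 3 × 360000 / 211 = 1080000 / 211
= 5118.5 ms


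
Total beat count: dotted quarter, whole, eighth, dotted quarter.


Step by step:
Beat values:
  dotted quarter = 1.5 beats
  whole = 4 beats
  eighth = 0.5 beats
  dotted quarter = 1.5 beats
Sum = 1.5 + 4 + 0.5 + 1.5
= 7.5 beats


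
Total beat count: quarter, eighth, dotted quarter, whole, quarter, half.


Beat values:
  quarter = 1 beat
  eighth = 0.5 beats
  dotted quarter = 1.5 beats
  whole = 4 beats
  quarter = 1 beat
  half = 2 beats
Sum = 1 + 0.5 + 1.5 + 4 + 1 + 2
= 10 beats


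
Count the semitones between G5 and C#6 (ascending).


Solution.
Absolute semitone position = octave×12 + chromatic position
G5: 5×12 + 7 = 67
C#6: 6×12 + 1 = 73
Difference = 73 - 67 = 6
= 6 semitones


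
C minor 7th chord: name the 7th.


Minor 7th chord = root + minor 3rd + perfect 5th + minor 7th
Seventh chords stack in thirds, so the letter names are C-E-G-B
Root: C
Minor 3rd above C: Eb
Perfect 5th above C: G
Minor 7th above C: Bb
The 7th = Bb


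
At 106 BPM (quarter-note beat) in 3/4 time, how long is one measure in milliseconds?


Step by step:
Quarter-note beat duration = 60000 / 106 ms
Beats per measure (3/4) = 3
One measure = 3 × 60000 / 106 = 180000 / 106 ms
= 1698.1 ms


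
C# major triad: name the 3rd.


Major triad = root + major 3rd (4 semitones) + perfect 5th (7 semitones)
A triad on C# stacks thirds, so the chord tones use letter names C-E-G
Root: C#
Major 3rd above C#: E#
Perfect 5th above C#: G#
The 3rd = E#


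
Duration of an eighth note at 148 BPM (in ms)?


Reasoning:
One quarter-note beat = 60000 / BPM = 60000 / 148 ms
Eighth note = 1/2 × quarter note
Duration = 1/2 × 60000 / 148 = 30000 / 148
= 202.7 ms


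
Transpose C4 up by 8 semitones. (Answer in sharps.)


Let's work it out.
C4: chromatic position 0 in octave 4 → absolute = 4×12 + 0 = 48
Transpose up 8: 48 + 8 = 56
56 = 4×12 + 8 → G# in octave 4
Result = G#4


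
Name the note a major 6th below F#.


A 6th spans 6 letter names, so from F we land on A
A major 6th = 9 semitones below F#
Spell A at that pitch: A
= A


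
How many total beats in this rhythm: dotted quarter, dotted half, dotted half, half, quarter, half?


Beat values:
  dotted quarter = 1.5 beats
  dotted half = 3 beats
  dotted half = 3 beats
  half = 2 beats
  quarter = 1 beat
  half = 2 beats
Sum = 1.5 + 3 + 3 + 2 + 1 + 2
= 12.5 beats


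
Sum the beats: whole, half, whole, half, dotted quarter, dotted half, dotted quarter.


Solution.
Beat values:
  whole = 4 beats
  half = 2 beats
  whole = 4 beats
  half = 2 beats
  dotted quarter = 1.5 beats
  dotted half = 3 beats
  dotted quarter = 1.5 beats
Sum = 4 + 2 + 4 + 2 + 1.5 + 3 + 1.5
= 18 beats


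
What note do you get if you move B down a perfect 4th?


Reasoning:
perfect 4th: 4 letter names, 5 semitones
Letter: B - 3 → F
Pitch: B - 5 semitones, spelled as an F → F#
= F#


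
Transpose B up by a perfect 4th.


Solution.
perfect 4th: 4 letter names, 5 semitones
Letter: B + 3 → E
Pitch: B + 5 semitones, spelled as an E → E
= E


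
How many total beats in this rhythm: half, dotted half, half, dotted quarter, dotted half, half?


Beat values:
  half = 2 beats
  dotted half = 3 beats
  half = 2 beats
  dotted quarter = 1.5 beats
  dotted half = 3 beats
  half = 2 beats
Sum = 2 + 3 + 2 + 1.5 + 3 + 2
= 13.5 beats


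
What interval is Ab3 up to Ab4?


Letter names: A → A spans 8 letter names → an octave
Semitones: Ab3 → Ab4 = 12 half-steps
An octave of 12 semitones is a perfect octave
= perfect octave


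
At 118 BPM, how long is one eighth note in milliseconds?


Reasoning:
One quarter-note beat = 60000 / BPM = 60000 / 118 ms
Eighth note = 1/2 × quarter note
Duration = 1/2 × 60000 / 118 = 30000 / 118
= 254.2 ms


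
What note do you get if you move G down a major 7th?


Working:
major 7th: 7 letter names, 11 semitones
Letter: G - 6 → A
Pitch: G - 11 semitones, spelled as an A → Ab
= Ab


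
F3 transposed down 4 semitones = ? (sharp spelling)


F3: chromatic position 5 in octave 3 → absolute = 3×12 + 5 = 41
Transpose down 4: 41 - 4 = 37
37 = 3×12 + 1 → C# in octave 3
Result = C#3


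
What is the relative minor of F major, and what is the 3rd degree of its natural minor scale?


The relative minor shares the major's key signature and starts on its 6th degree
6th degree = a major 6th above the tonic; a major 6th above F is D
→ relative minor of F major is D minor
D natural minor scale: D E F G A Bb C
= D minor; 3rd degree = F


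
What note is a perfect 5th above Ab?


Working:
A 5th spans 5 letter names, so from A we land on E
A perfect 5th = 7 semitones above Ab
Spell E at that pitch: Eb
= Eb


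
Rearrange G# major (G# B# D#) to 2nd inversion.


Working:
Root position: G# B# D#
2nd inversion: move root and 3rd up an octave
Bass note: D#
Notes (bottom to top) = D# G# B#
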